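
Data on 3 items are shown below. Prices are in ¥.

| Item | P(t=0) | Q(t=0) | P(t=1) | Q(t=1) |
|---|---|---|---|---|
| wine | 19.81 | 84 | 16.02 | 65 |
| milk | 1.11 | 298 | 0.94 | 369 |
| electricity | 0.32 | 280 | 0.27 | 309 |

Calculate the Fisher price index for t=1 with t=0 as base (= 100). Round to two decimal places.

Laspeyres component (base-period weights):
ΣP(t=1)Q(t=0) = 16.02×84 + 0.94×298 + 0.27×280 = 1345.68 + 280.12 + 75.6 = 1701.4
ΣP(t=0)Q(t=0) = 19.81×84 + 1.11×298 + 0.32×280 = 1664.04 + 330.78 + 89.6 = 2084.42
L = 1701.4 / 2084.42 × 100 = 81.6246
Paasche component (current-period weights):
ΣP(t=1)Q(t=1) = 16.02×65 + 0.94×369 + 0.27×309 = 1041.3 + 346.86 + 83.43 = 1471.59
ΣP(t=0)Q(t=1) = 19.81×65 + 1.11×369 + 0.32×309 = 1287.65 + 409.59 + 98.88 = 1796.12
P = 1471.59 / 1796.12 × 100 = 81.9316
Fisher = √(L × P) = √(81.6246 × 81.9316) = 81.7780

81.78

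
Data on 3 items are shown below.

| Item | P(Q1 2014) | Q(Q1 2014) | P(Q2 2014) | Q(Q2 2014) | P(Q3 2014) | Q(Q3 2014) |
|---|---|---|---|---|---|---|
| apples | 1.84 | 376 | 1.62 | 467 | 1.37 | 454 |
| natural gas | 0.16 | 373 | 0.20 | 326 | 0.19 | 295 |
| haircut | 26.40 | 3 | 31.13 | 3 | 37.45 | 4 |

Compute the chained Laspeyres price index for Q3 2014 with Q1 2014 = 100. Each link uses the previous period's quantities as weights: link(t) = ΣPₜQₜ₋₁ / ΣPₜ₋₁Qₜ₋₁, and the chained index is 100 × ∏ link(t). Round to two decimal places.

83.22

Link Q1 2014→Q2 2014:
ΣP(Q2 2014)Q(Q1 2014) = 1.62×376 + 0.20×373 + 31.13×3 = 609.12 + 74.6 + 93.39 = 777.11
ΣP(Q1 2014)Q(Q1 2014) = 1.84×376 + 0.16×373 + 26.40×3 = 691.84 + 59.68 + 79.2 = 830.72
link = 777.11/830.72 = 0.935466
Link Q2 2014→Q3 2014:
ΣP(Q3 2014)Q(Q2 2014) = 1.37×467 + 0.19×326 + 37.45×3 = 639.79 + 61.94 + 112.35 = 814.08
ΣP(Q2 2014)Q(Q2 2014) = 1.62×467 + 0.20×326 + 31.13×3 = 756.54 + 65.2 + 93.39 = 915.13
link = 814.08/915.13 = 0.889579
Chained index = 100 × 0.935466 × 0.889579 = 83.2170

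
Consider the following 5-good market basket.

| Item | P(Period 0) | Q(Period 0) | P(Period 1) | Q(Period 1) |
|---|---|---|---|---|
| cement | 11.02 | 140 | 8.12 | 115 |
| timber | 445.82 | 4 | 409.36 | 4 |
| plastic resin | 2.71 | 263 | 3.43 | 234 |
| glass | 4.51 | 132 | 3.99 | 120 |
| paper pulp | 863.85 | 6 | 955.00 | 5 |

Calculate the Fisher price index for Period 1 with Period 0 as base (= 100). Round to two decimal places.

Laspeyres component (base-period weights):
ΣP(Period 1)Q(Period 0) = 8.12×140 + 409.36×4 + 3.43×263 + 3.99×132 + 955.00×6 = 1136.8 + 1637.44 + 902.09 + 526.68 + 5730 = 9933.01
ΣP(Period 0)Q(Period 0) = 11.02×140 + 445.82×4 + 2.71×263 + 4.51×132 + 863.85×6 = 1542.8 + 1783.28 + 712.73 + 595.32 + 5183.1 = 9817.23
L = 9933.01 / 9817.23 × 100 = 101.1794
Paasche component (current-period weights):
ΣP(Period 1)Q(Period 1) = 8.12×115 + 409.36×4 + 3.43×234 + 3.99×120 + 955.00×5 = 933.8 + 1637.44 + 802.62 + 478.8 + 4775 = 8627.66
ΣP(Period 0)Q(Period 1) = 11.02×115 + 445.82×4 + 2.71×234 + 4.51×120 + 863.85×5 = 1267.3 + 1783.28 + 634.14 + 541.2 + 4319.25 = 8545.17
P = 8627.66 / 8545.17 × 100 = 100.9653
Fisher = √(L × P) = √(101.1794 × 100.9653) = 101.0723

101.07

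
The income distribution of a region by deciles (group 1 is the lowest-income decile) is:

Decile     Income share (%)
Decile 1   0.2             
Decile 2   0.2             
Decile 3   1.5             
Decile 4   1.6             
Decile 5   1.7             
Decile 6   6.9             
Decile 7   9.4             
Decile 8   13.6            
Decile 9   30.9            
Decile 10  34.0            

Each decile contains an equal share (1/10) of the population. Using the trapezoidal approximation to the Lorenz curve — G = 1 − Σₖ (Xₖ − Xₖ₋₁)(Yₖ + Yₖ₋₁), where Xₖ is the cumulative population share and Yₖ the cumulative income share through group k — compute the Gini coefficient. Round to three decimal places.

Cumulative income shares Yₖ: 0.0020, 0.0040, 0.0190, 0.0350, 0.0520, 0.1210, 0.2150, 0.3510, 0.6600, 1.0000
Σ (Xₖ−Xₖ₋₁)(Yₖ+Yₖ₋₁) = (1/10)(0.0020+0.0000) + (1/10)(0.0040+0.0020) + (1/10)(0.0190+0.0040) + (1/10)(0.0350+0.0190) + (1/10)(0.0520+0.0350) + (1/10)(0.1210+0.0520) + (1/10)(0.2150+0.1210) + (1/10)(0.3510+0.2150) + (1/10)(0.6600+0.3510) + (1/10)(1.0000+0.6600)
  = 0.0002 + 0.0006 + 0.0023 + 0.0054 + 0.0087 + 0.0173 + 0.0336 + 0.0566 + 0.1011 + 0.1660 = 0.3918
G = 1 − 0.3918 = 0.6082

0.608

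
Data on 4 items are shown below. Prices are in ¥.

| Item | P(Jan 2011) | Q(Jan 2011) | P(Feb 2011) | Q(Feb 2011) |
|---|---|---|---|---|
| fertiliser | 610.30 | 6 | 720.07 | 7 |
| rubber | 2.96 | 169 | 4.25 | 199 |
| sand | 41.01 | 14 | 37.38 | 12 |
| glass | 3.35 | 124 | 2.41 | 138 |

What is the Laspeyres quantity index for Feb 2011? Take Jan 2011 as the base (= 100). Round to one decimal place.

112.9

Laspeyres quantity index uses base-period prices as weights.
ΣP(Jan 2011)·Q(Feb 2011) = 610.30×7 + 2.96×199 + 41.01×12 + 3.35×138 = 4272.1 + 589.04 + 492.12 + 462.3 = 5815.56
ΣP(Jan 2011)·Q(Jan 2011) = 610.30×6 + 2.96×169 + 41.01×14 + 3.35×124 = 3661.8 + 500.24 + 574.14 + 415.4 = 5151.58
Index = 5815.56 / 5151.58 × 100 = 112.8889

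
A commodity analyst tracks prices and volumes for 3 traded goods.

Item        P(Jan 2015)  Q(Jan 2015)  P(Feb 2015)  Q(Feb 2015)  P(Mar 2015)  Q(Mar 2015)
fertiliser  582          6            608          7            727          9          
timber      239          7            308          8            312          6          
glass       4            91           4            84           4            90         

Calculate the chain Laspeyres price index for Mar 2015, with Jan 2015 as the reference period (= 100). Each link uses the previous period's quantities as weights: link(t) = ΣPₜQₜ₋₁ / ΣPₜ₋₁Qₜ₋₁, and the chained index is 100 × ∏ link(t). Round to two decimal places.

Link Jan 2015→Feb 2015:
ΣP(Feb 2015)Q(Jan 2015) = 608×6 + 308×7 + 4×91 = 3648 + 2156 + 364 = 6168
ΣP(Jan 2015)Q(Jan 2015) = 582×6 + 239×7 + 4×91 = 3492 + 1673 + 364 = 5529
link = 6168/5529 = 1.115572
Link Feb 2015→Mar 2015:
ΣP(Mar 2015)Q(Feb 2015) = 727×7 + 312×8 + 4×84 = 5089 + 2496 + 336 = 7921
ΣP(Feb 2015)Q(Feb 2015) = 608×7 + 308×8 + 4×84 = 4256 + 2464 + 336 = 7056
link = 7921/7056 = 1.122591
Chained index = 100 × 1.115572 × 1.122591 = 125.2331

125.23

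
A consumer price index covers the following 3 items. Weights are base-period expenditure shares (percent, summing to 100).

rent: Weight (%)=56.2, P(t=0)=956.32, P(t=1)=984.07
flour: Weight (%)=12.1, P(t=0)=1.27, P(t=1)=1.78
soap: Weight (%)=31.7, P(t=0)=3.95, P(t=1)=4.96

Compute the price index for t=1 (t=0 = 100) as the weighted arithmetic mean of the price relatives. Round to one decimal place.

rent: 56.2 × (984.07/956.32) = 56.2 × 1.029017 = 57.8308
flour: 12.1 × (1.78/1.27) = 12.1 × 1.401575 = 16.9591
soap: 31.7 × (4.96/3.95) = 31.7 × 1.255696 = 39.8056
Index = Σ wᵢ·(p₁ᵢ/p₀ᵢ) = 57.8308 + 16.9591 + 39.8056 = 114.5954

114.6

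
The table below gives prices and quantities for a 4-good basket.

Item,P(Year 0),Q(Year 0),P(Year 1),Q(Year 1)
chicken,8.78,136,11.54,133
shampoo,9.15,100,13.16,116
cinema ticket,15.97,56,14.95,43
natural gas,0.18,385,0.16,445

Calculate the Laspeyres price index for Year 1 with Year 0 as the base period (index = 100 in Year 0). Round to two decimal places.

123.16

Laspeyres price index uses base-period quantities as weights.
ΣP(Year 1)·Q(Year 0) = 11.54×136 + 13.16×100 + 14.95×56 + 0.16×385 = 1569.44 + 1316 + 837.2 + 61.6 = 3784.24
ΣP(Year 0)·Q(Year 0) = 8.78×136 + 9.15×100 + 15.97×56 + 0.18×385 = 1194.08 + 915 + 894.32 + 69.3 = 3072.7
Index = 3784.24 / 3072.7 × 100 = 123.1568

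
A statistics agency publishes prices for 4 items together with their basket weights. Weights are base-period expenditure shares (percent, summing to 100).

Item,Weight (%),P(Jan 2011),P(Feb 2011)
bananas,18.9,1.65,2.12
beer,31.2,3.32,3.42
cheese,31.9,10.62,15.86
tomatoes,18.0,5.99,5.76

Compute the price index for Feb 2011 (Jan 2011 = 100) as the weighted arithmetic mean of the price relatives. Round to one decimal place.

121.4

bananas: 18.9 × (2.12/1.65) = 18.9 × 1.284848 = 24.2836
beer: 31.2 × (3.42/3.32) = 31.2 × 1.030120 = 32.1398
cheese: 31.9 × (15.86/10.62) = 31.9 × 1.493409 = 47.6397
tomatoes: 18.0 × (5.76/5.99) = 18.0 × 0.961603 = 17.3088
Index = Σ wᵢ·(p₁ᵢ/p₀ᵢ) = 24.2836 + 32.1398 + 47.6397 + 17.3088 = 121.3720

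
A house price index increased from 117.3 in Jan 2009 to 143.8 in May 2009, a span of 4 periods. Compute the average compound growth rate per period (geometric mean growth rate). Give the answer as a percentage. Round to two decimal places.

Growth factor = (143.8/117.3)^(1/4) = (1.225916)^(1/4) = 1.052241
Growth rate = 1.052241 − 1 = 0.052241 = 5.2241%

5.22%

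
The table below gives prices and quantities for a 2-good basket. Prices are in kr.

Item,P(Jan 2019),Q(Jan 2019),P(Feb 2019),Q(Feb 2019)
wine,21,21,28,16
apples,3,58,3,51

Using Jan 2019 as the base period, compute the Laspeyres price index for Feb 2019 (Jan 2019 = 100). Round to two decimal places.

123.90

Laspeyres price index uses base-period quantities as weights.
ΣP(Feb 2019)·Q(Jan 2019) = 28×21 + 3×58 = 588 + 174 = 762
ΣP(Jan 2019)·Q(Jan 2019) = 21×21 + 3×58 = 441 + 174 = 615
Index = 762 / 615 × 100 = 123.9024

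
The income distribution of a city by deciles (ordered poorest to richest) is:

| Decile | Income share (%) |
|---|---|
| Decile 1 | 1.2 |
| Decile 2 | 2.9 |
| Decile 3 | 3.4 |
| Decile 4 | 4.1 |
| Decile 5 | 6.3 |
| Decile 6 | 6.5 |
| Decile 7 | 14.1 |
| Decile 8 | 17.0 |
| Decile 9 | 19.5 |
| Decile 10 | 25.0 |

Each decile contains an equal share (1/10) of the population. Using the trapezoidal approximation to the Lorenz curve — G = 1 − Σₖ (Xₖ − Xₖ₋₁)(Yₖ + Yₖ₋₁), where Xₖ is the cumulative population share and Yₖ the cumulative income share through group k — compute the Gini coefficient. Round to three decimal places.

0.429

Cumulative income shares Yₖ: 0.0120, 0.0410, 0.0750, 0.1160, 0.1790, 0.2440, 0.3850, 0.5550, 0.7500, 1.0000
Σ (Xₖ−Xₖ₋₁)(Yₖ+Yₖ₋₁) = (1/10)(0.0120+0.0000) + (1/10)(0.0410+0.0120) + (1/10)(0.0750+0.0410) + (1/10)(0.1160+0.0750) + (1/10)(0.1790+0.1160) + (1/10)(0.2440+0.1790) + (1/10)(0.3850+0.2440) + (1/10)(0.5550+0.3850) + (1/10)(0.7500+0.5550) + (1/10)(1.0000+0.7500)
  = 0.0012 + 0.0053 + 0.0116 + 0.0191 + 0.0295 + 0.0423 + 0.0629 + 0.0940 + 0.1305 + 0.1750 = 0.5714
G = 1 − 0.5714 = 0.4286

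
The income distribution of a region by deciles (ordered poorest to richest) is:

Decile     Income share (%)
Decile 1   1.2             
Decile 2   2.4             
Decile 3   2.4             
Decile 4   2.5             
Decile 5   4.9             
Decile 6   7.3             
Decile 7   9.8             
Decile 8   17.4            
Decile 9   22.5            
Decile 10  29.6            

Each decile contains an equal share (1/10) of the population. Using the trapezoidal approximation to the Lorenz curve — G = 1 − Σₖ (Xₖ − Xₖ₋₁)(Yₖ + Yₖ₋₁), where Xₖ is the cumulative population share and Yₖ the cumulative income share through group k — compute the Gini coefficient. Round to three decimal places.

Cumulative income shares Yₖ: 0.0120, 0.0360, 0.0600, 0.0850, 0.1340, 0.2070, 0.3050, 0.4790, 0.7040, 1.0000
Σ (Xₖ−Xₖ₋₁)(Yₖ+Yₖ₋₁) = (1/10)(0.0120+0.0000) + (1/10)(0.0360+0.0120) + (1/10)(0.0600+0.0360) + (1/10)(0.0850+0.0600) + (1/10)(0.1340+0.0850) + (1/10)(0.2070+0.1340) + (1/10)(0.3050+0.2070) + (1/10)(0.4790+0.3050) + (1/10)(0.7040+0.4790) + (1/10)(1.0000+0.7040)
  = 0.0012 + 0.0048 + 0.0096 + 0.0145 + 0.0219 + 0.0341 + 0.0512 + 0.0784 + 0.1183 + 0.1704 = 0.5044
G = 1 − 0.5044 = 0.4956

0.496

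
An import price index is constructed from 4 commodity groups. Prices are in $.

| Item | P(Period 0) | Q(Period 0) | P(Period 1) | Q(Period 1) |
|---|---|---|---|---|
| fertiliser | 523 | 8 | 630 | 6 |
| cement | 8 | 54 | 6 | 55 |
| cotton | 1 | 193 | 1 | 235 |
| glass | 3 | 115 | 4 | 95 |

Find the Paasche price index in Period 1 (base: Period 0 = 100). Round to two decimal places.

115.30

Paasche price index uses current-period quantities as weights.
ΣP(Period 1)·Q(Period 1) = 630×6 + 6×55 + 1×235 + 4×95 = 3780 + 330 + 235 + 380 = 4725
ΣP(Period 0)·Q(Period 1) = 523×6 + 8×55 + 1×235 + 3×95 = 3138 + 440 + 235 + 285 = 4098
Index = 4725 / 4098 × 100 = 115.3001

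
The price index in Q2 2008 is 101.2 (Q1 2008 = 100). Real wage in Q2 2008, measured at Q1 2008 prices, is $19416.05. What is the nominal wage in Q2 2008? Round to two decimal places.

19649.04

Nominal = Real × (Index/100) = 19416.05 × (101.2/100)
        = 19416.05 × 1.012 = 19649.0426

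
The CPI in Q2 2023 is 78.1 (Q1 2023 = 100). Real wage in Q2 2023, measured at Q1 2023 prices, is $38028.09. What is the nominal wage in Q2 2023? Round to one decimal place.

29699.9

Nominal = Real × (Index/100) = 38028.09 × (78.1/100)
        = 38028.09 × 0.781 = 29699.9383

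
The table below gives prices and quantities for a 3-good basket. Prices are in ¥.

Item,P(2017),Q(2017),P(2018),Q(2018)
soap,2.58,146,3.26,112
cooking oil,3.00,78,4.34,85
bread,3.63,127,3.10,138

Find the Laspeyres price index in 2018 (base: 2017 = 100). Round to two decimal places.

112.74

Laspeyres price index uses base-period quantities as weights.
ΣP(2018)·Q(2017) = 3.26×146 + 4.34×78 + 3.10×127 = 475.96 + 338.52 + 393.7 = 1208.18
ΣP(2017)·Q(2017) = 2.58×146 + 3.00×78 + 3.63×127 = 376.68 + 234 + 461.01 = 1071.69
Index = 1208.18 / 1071.69 × 100 = 112.7360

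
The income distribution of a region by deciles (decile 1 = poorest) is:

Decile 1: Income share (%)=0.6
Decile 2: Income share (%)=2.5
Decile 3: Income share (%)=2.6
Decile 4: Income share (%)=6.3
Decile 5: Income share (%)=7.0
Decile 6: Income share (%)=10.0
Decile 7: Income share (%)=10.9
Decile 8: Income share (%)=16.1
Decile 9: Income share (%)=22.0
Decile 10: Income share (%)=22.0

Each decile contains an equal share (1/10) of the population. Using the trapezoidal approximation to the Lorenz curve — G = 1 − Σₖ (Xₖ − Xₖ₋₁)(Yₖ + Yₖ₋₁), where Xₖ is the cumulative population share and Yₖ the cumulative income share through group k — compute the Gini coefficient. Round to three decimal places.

0.413

Cumulative income shares Yₖ: 0.0060, 0.0310, 0.0570, 0.1200, 0.1900, 0.2900, 0.3990, 0.5600, 0.7800, 1.0000
Σ (Xₖ−Xₖ₋₁)(Yₖ+Yₖ₋₁) = (1/10)(0.0060+0.0000) + (1/10)(0.0310+0.0060) + (1/10)(0.0570+0.0310) + (1/10)(0.1200+0.0570) + (1/10)(0.1900+0.1200) + (1/10)(0.2900+0.1900) + (1/10)(0.3990+0.2900) + (1/10)(0.5600+0.3990) + (1/10)(0.7800+0.5600) + (1/10)(1.0000+0.7800)
  = 0.0006 + 0.0037 + 0.0088 + 0.0177 + 0.0310 + 0.0480 + 0.0689 + 0.0959 + 0.1340 + 0.1780 = 0.5866
G = 1 − 0.5866 = 0.4134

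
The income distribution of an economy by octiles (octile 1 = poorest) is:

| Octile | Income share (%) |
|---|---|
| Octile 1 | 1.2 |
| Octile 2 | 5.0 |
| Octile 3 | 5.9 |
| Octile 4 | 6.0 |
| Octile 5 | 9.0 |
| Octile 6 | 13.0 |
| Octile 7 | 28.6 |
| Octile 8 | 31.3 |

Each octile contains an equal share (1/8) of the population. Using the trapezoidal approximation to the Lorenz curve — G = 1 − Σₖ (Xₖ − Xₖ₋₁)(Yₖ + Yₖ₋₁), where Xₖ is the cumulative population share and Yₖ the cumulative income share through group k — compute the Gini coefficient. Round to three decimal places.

0.441

Cumulative income shares Yₖ: 0.0120, 0.0620, 0.1210, 0.1810, 0.2710, 0.4010, 0.6870, 1.0000
Σ (Xₖ−Xₖ₋₁)(Yₖ+Yₖ₋₁) = (1/8)(0.0120+0.0000) + (1/8)(0.0620+0.0120) + (1/8)(0.1210+0.0620) + (1/8)(0.1810+0.1210) + (1/8)(0.2710+0.1810) + (1/8)(0.4010+0.2710) + (1/8)(0.6870+0.4010) + (1/8)(1.0000+0.6870)
  = 0.0015 + 0.0092 + 0.0229 + 0.0377 + 0.0565 + 0.0840 + 0.1360 + 0.2109 = 0.5587
G = 1 − 0.5587 = 0.4413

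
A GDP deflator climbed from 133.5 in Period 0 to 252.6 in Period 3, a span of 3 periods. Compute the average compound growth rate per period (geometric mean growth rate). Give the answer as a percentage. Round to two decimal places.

Growth factor = (252.6/133.5)^(1/3) = (1.892135)^(1/3) = 1.236851
Growth rate = 1.236851 − 1 = 0.236851 = 23.6851%

23.69%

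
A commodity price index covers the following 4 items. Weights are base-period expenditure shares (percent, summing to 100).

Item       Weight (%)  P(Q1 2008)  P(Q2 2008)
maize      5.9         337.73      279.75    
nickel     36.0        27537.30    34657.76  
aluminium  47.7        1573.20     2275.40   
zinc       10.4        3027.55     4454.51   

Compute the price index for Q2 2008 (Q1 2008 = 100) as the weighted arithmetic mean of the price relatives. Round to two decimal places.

134.49

maize: 5.9 × (279.75/337.73) = 5.9 × 0.828324 = 4.8871
nickel: 36.0 × (34657.76/27537.30) = 36.0 × 1.258575 = 45.3087
aluminium: 47.7 × (2275.40/1573.20) = 47.7 × 1.446351 = 68.9910
zinc: 10.4 × (4454.51/3027.55) = 10.4 × 1.471325 = 15.3018
Index = Σ wᵢ·(p₁ᵢ/p₀ᵢ) = 4.8871 + 45.3087 + 68.9910 + 15.3018 = 134.4886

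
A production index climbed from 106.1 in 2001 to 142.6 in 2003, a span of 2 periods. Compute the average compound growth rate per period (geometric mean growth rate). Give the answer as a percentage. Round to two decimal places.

Growth factor = (142.6/106.1)^(1/2) = (1.344015)^(1/2) = 1.159317
Growth rate = 1.159317 − 1 = 0.159317 = 15.9317%

15.93%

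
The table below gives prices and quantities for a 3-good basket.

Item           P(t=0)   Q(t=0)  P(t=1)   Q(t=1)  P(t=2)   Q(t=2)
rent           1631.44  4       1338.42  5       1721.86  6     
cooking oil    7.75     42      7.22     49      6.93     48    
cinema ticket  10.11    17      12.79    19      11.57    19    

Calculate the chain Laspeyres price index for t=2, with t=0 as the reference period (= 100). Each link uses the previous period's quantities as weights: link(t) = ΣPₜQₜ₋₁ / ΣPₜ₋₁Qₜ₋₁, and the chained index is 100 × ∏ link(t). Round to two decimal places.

Link t=0→t=1:
ΣP(t=1)Q(t=0) = 1338.42×4 + 7.22×42 + 12.79×17 = 5353.68 + 303.24 + 217.43 = 5874.35
ΣP(t=0)Q(t=0) = 1631.44×4 + 7.75×42 + 10.11×17 = 6525.76 + 325.5 + 171.87 = 7023.13
link = 5874.35/7023.13 = 0.836429
Link t=1→t=2:
ΣP(t=2)Q(t=1) = 1721.86×5 + 6.93×49 + 11.57×19 = 8609.3 + 339.57 + 219.83 = 9168.7
ΣP(t=1)Q(t=1) = 1338.42×5 + 7.22×49 + 12.79×19 = 6692.1 + 353.78 + 243.01 = 7288.89
link = 9168.7/7288.89 = 1.257901
Chained index = 100 × 0.836429 × 1.257901 = 105.2145

105.21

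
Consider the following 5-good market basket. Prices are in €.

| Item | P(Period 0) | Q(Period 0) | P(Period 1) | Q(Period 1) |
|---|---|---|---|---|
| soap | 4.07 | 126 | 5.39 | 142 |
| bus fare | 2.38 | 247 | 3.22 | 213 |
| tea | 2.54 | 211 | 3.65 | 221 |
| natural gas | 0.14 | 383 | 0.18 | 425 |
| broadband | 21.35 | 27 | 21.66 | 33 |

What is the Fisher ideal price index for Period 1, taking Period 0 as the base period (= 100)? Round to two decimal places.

Laspeyres component (base-period weights):
ΣP(Period 1)Q(Period 0) = 5.39×126 + 3.22×247 + 3.65×211 + 0.18×383 + 21.66×27 = 679.14 + 795.34 + 770.15 + 68.94 + 584.82 = 2898.39
ΣP(Period 0)Q(Period 0) = 4.07×126 + 2.38×247 + 2.54×211 + 0.14×383 + 21.35×27 = 512.82 + 587.86 + 535.94 + 53.62 + 576.45 = 2266.69
L = 2898.39 / 2266.69 × 100 = 127.8688
Paasche component (current-period weights):
ΣP(Period 1)Q(Period 1) = 5.39×142 + 3.22×213 + 3.65×221 + 0.18×425 + 21.66×33 = 765.38 + 685.86 + 806.65 + 76.5 + 714.78 = 3049.17
ΣP(Period 0)Q(Period 1) = 4.07×142 + 2.38×213 + 2.54×221 + 0.14×425 + 21.35×33 = 577.94 + 506.94 + 561.34 + 59.5 + 704.55 = 2410.27
P = 3049.17 / 2410.27 × 100 = 126.5074
Fisher = √(L × P) = √(127.8688 × 126.5074) = 127.1863

127.19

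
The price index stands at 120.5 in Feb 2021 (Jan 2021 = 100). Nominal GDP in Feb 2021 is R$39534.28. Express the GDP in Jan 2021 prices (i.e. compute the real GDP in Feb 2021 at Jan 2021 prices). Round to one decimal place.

32808.5

Real = Nominal ÷ (Index/100) = 39534.28 ÷ (120.5/100)
     = 39534.28 ÷ 1.205 = 32808.5311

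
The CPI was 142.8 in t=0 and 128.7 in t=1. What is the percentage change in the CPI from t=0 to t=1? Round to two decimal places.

Change = (128.7 − 142.8) / 142.8 × 100
       = -14.1 / 142.8 × 100 = -9.8739%

-9.87%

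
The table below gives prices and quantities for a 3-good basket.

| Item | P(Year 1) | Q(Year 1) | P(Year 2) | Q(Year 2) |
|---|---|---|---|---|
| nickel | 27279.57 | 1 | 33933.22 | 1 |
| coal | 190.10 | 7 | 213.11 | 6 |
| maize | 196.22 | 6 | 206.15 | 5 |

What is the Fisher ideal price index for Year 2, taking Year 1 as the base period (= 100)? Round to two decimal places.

123.17

Laspeyres component (base-period weights):
ΣP(Year 2)Q(Year 1) = 33933.22×1 + 213.11×7 + 206.15×6 = 33933.22 + 1491.77 + 1236.9 = 36661.89
ΣP(Year 1)Q(Year 1) = 27279.57×1 + 190.10×7 + 196.22×6 = 27279.57 + 1330.7 + 1177.32 = 29787.59
L = 36661.89 / 29787.59 × 100 = 123.0777
Paasche component (current-period weights):
ΣP(Year 2)Q(Year 2) = 33933.22×1 + 213.11×6 + 206.15×5 = 33933.22 + 1278.66 + 1030.75 = 36242.63
ΣP(Year 1)Q(Year 2) = 27279.57×1 + 190.10×6 + 196.22×5 = 27279.57 + 1140.6 + 981.1 = 29401.27
P = 36242.63 / 29401.27 × 100 = 123.2689
Fisher = √(L × P) = √(123.0777 × 123.2689) = 123.1733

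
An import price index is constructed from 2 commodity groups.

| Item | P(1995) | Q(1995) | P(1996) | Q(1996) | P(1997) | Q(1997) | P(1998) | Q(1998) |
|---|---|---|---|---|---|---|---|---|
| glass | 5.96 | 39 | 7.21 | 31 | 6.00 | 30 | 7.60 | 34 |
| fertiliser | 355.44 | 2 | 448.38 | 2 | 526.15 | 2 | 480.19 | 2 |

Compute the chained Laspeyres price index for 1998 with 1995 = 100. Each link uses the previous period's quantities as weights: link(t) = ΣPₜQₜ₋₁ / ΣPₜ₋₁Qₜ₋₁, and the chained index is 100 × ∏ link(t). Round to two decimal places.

Link 1995→1996:
ΣP(1996)Q(1995) = 7.21×39 + 448.38×2 = 281.19 + 896.76 = 1177.95
ΣP(1995)Q(1995) = 5.96×39 + 355.44×2 = 232.44 + 710.88 = 943.32
link = 1177.95/943.32 = 1.248728
Link 1996→1997:
ΣP(1997)Q(1996) = 6.00×31 + 526.15×2 = 186 + 1052.3 = 1238.3
ΣP(1996)Q(1996) = 7.21×31 + 448.38×2 = 223.51 + 896.76 = 1120.27
link = 1238.3/1120.27 = 1.105359
Link 1997→1998:
ΣP(1998)Q(1997) = 7.60×30 + 480.19×2 = 228 + 960.38 = 1188.38
ΣP(1997)Q(1997) = 6.00×30 + 526.15×2 = 180 + 1052.3 = 1232.3
link = 1188.38/1232.3 = 0.964359
Chained index = 100 × 1.248728 × 1.105359 × 0.964359 = 133.1097

133.11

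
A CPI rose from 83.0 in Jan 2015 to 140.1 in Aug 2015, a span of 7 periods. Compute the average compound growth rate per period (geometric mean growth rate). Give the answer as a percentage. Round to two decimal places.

Growth factor = (140.1/83.0)^(1/7) = (1.687952)^(1/7) = 1.077656
Growth rate = 1.077656 − 1 = 0.077656 = 7.7656%

7.77%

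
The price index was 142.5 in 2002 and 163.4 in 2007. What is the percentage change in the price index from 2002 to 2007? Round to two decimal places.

14.67%

Change = (163.4 − 142.5) / 142.5 × 100
       = 20.9 / 142.5 × 100 = 14.6667%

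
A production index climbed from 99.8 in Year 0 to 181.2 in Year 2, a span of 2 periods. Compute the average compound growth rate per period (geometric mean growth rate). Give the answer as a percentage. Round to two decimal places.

Growth factor = (181.2/99.8)^(1/2) = (1.815631)^(1/2) = 1.347454
Growth rate = 1.347454 − 1 = 0.347454 = 34.7454%

34.75%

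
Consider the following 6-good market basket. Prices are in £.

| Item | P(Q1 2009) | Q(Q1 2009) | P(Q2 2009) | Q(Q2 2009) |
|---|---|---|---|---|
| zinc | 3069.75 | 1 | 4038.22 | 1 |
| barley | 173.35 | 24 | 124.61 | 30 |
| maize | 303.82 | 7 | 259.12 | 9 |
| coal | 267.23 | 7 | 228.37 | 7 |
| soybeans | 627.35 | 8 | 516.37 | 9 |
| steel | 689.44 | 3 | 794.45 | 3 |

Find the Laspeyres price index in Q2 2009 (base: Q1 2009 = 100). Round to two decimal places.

92.58

Laspeyres price index uses base-period quantities as weights.
ΣP(Q2 2009)·Q(Q1 2009) = 4038.22×1 + 124.61×24 + 259.12×7 + 228.37×7 + 516.37×8 + 794.45×3 = 4038.22 + 2990.64 + 1813.84 + 1598.59 + 4130.96 + 2383.35 = 16955.6
ΣP(Q1 2009)·Q(Q1 2009) = 3069.75×1 + 173.35×24 + 303.82×7 + 267.23×7 + 627.35×8 + 689.44×3 = 3069.75 + 4160.4 + 2126.74 + 1870.61 + 5018.8 + 2068.32 = 18314.62
Index = 16955.6 / 18314.62 × 100 = 92.5796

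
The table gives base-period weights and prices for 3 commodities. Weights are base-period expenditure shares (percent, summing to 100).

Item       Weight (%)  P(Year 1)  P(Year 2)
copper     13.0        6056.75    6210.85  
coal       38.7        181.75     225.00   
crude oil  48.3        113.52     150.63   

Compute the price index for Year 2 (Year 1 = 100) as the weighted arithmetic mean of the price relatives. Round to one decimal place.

125.3

copper: 13.0 × (6210.85/6056.75) = 13.0 × 1.025443 = 13.3308
coal: 38.7 × (225.00/181.75) = 38.7 × 1.237964 = 47.9092
crude oil: 48.3 × (150.63/113.52) = 48.3 × 1.326903 = 64.0894
Index = Σ wᵢ·(p₁ᵢ/p₀ᵢ) = 13.3308 + 47.9092 + 64.0894 = 125.3294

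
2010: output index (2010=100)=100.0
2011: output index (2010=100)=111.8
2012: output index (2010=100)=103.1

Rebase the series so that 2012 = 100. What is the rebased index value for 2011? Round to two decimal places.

Rebased(2011) = 111.8 / 103.1 × 100 = 108.4384

108.44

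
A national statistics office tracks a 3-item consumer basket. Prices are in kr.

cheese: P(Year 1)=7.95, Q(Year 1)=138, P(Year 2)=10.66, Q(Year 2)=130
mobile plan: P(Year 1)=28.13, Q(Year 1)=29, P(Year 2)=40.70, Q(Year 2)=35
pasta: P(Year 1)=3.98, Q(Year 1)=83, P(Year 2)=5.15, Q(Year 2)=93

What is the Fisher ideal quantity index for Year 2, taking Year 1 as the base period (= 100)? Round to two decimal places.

Laspeyres component (base-period weights):
ΣP(Year 1)Q(Year 2) = 7.95×130 + 28.13×35 + 3.98×93 = 1033.5 + 984.55 + 370.14 = 2388.19
ΣP(Year 1)Q(Year 1) = 7.95×138 + 28.13×29 + 3.98×83 = 1097.1 + 815.77 + 330.34 = 2243.21
L = 2388.19 / 2243.21 × 100 = 106.4631
Paasche component (current-period weights):
ΣP(Year 2)Q(Year 2) = 10.66×130 + 40.70×35 + 5.15×93 = 1385.8 + 1424.5 + 478.95 = 3289.25
ΣP(Year 2)Q(Year 1) = 10.66×138 + 40.70×29 + 5.15×83 = 1471.08 + 1180.3 + 427.45 = 3078.83
P = 3289.25 / 3078.83 × 100 = 106.8344
Fisher = √(L × P) = √(106.4631 × 106.8344) = 106.6486

106.65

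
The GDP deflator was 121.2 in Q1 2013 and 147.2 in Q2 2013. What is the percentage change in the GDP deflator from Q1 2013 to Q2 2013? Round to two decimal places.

21.45%

Change = (147.2 − 121.2) / 121.2 × 100
       = 26.0 / 121.2 × 100 = 21.4521%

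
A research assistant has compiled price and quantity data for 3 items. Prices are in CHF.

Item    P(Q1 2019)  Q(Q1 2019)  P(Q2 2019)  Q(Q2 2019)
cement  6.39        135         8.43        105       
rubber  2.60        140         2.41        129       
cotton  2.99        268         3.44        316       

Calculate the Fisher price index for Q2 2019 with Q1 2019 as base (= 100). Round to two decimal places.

Laspeyres component (base-period weights):
ΣP(Q2 2019)Q(Q1 2019) = 8.43×135 + 2.41×140 + 3.44×268 = 1138.05 + 337.4 + 921.92 = 2397.37
ΣP(Q1 2019)Q(Q1 2019) = 6.39×135 + 2.60×140 + 2.99×268 = 862.65 + 364 + 801.32 = 2027.97
L = 2397.37 / 2027.97 × 100 = 118.2153
Paasche component (current-period weights):
ΣP(Q2 2019)Q(Q2 2019) = 8.43×105 + 2.41×129 + 3.44×316 = 885.15 + 310.89 + 1087.04 = 2283.08
ΣP(Q1 2019)Q(Q2 2019) = 6.39×105 + 2.60×129 + 2.99×316 = 670.95 + 335.4 + 944.84 = 1951.19
P = 2283.08 / 1951.19 × 100 = 117.0096
Fisher = √(L × P) = √(118.2153 × 117.0096) = 117.6109

117.61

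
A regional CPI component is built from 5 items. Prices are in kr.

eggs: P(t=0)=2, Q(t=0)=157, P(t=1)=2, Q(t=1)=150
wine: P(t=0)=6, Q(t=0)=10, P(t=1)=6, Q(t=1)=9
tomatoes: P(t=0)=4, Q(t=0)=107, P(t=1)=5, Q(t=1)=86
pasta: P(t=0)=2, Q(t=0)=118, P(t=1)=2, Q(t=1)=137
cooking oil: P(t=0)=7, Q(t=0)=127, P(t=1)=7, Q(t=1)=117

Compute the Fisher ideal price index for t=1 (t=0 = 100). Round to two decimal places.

105.18

Laspeyres component (base-period weights):
ΣP(t=1)Q(t=0) = 2×157 + 6×10 + 5×107 + 2×118 + 7×127 = 314 + 60 + 535 + 236 + 889 = 2034
ΣP(t=0)Q(t=0) = 2×157 + 6×10 + 4×107 + 2×118 + 7×127 = 314 + 60 + 428 + 236 + 889 = 1927
L = 2034 / 1927 × 100 = 105.5527
Paasche component (current-period weights):
ΣP(t=1)Q(t=1) = 2×150 + 6×9 + 5×86 + 2×137 + 7×117 = 300 + 54 + 430 + 274 + 819 = 1877
ΣP(t=0)Q(t=1) = 2×150 + 6×9 + 4×86 + 2×137 + 7×117 = 300 + 54 + 344 + 274 + 819 = 1791
P = 1877 / 1791 × 100 = 104.8018
Fisher = √(L × P) = √(105.5527 × 104.8018) = 105.1766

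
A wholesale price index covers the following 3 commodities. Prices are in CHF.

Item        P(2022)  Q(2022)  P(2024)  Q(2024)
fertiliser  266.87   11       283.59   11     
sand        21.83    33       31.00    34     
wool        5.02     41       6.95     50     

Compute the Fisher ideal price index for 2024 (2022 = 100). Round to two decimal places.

114.86

Laspeyres component (base-period weights):
ΣP(2024)Q(2022) = 283.59×11 + 31.00×33 + 6.95×41 = 3119.49 + 1023 + 284.95 = 4427.44
ΣP(2022)Q(2022) = 266.87×11 + 21.83×33 + 5.02×41 = 2935.57 + 720.39 + 205.82 = 3861.78
L = 4427.44 / 3861.78 × 100 = 114.6476
Paasche component (current-period weights):
ΣP(2024)Q(2024) = 283.59×11 + 31.00×34 + 6.95×50 = 3119.49 + 1054 + 347.5 = 4520.99
ΣP(2022)Q(2024) = 266.87×11 + 21.83×34 + 5.02×50 = 2935.57 + 742.22 + 251 = 3928.79
P = 4520.99 / 3928.79 × 100 = 115.0733
Fisher = √(L × P) = √(114.6476 × 115.0733) = 114.8603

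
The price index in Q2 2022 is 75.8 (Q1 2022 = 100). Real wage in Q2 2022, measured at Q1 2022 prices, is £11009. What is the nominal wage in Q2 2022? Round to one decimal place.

8344.8

Nominal = Real × (Index/100) = 11009 × (75.8/100)
        = 11009 × 0.758 = 8344.8220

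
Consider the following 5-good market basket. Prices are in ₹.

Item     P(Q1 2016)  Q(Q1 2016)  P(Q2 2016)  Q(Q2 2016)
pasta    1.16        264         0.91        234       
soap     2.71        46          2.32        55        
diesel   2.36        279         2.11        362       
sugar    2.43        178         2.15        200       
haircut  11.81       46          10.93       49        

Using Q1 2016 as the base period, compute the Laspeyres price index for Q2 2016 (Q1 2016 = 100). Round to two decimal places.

88.18

Laspeyres price index uses base-period quantities as weights.
ΣP(Q2 2016)·Q(Q1 2016) = 0.91×264 + 2.32×46 + 2.11×279 + 2.15×178 + 10.93×46 = 240.24 + 106.72 + 588.69 + 382.7 + 502.78 = 1821.13
ΣP(Q1 2016)·Q(Q1 2016) = 1.16×264 + 2.71×46 + 2.36×279 + 2.43×178 + 11.81×46 = 306.24 + 124.66 + 658.44 + 432.54 + 543.26 = 2065.14
Index = 1821.13 / 2065.14 × 100 = 88.1843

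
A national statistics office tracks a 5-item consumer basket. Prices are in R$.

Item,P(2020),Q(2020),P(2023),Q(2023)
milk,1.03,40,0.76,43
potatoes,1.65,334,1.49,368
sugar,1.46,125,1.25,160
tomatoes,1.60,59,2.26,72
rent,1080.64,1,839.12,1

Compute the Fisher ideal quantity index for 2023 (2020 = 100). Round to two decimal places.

Laspeyres component (base-period weights):
ΣP(2020)Q(2023) = 1.03×43 + 1.65×368 + 1.46×160 + 1.60×72 + 1080.64×1 = 44.29 + 607.2 + 233.6 + 115.2 + 1080.64 = 2080.93
ΣP(2020)Q(2020) = 1.03×40 + 1.65×334 + 1.46×125 + 1.60×59 + 1080.64×1 = 41.2 + 551.1 + 182.5 + 94.4 + 1080.64 = 1949.84
L = 2080.93 / 1949.84 × 100 = 106.7231
Paasche component (current-period weights):
ΣP(2023)Q(2023) = 0.76×43 + 1.49×368 + 1.25×160 + 2.26×72 + 839.12×1 = 32.68 + 548.32 + 200 + 162.72 + 839.12 = 1782.84
ΣP(2023)Q(2020) = 0.76×40 + 1.49×334 + 1.25×125 + 2.26×59 + 839.12×1 = 30.4 + 497.66 + 156.25 + 133.34 + 839.12 = 1656.77
P = 1782.84 / 1656.77 × 100 = 107.6094
Fisher = √(L × P) = √(106.7231 × 107.6094) = 107.1653

107.17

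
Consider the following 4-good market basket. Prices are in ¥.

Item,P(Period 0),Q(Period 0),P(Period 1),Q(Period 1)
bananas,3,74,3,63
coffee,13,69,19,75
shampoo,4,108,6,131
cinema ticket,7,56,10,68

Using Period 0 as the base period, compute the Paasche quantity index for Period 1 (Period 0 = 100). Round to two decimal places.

Paasche quantity index uses current-period prices as weights.
ΣP(Period 1)·Q(Period 1) = 3×63 + 19×75 + 6×131 + 10×68 = 189 + 1425 + 786 + 680 = 3080
ΣP(Period 1)·Q(Period 0) = 3×74 + 19×69 + 6×108 + 10×56 = 222 + 1311 + 648 + 560 = 2741
Index = 3080 / 2741 × 100 = 112.3677

112.37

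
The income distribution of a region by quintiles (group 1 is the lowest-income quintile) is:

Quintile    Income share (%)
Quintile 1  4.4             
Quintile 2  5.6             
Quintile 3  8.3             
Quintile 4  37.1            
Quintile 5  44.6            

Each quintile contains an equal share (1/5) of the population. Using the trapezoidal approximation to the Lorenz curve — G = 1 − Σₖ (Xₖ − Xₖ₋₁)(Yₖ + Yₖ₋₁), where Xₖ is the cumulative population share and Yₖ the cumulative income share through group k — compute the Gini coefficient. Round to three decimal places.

Cumulative income shares Yₖ: 0.0440, 0.1000, 0.1830, 0.5540, 1.0000
Σ (Xₖ−Xₖ₋₁)(Yₖ+Yₖ₋₁) = (1/5)(0.0440+0.0000) + (1/5)(0.1000+0.0440) + (1/5)(0.1830+0.1000) + (1/5)(0.5540+0.1830) + (1/5)(1.0000+0.5540)
  = 0.0088 + 0.0288 + 0.0566 + 0.1474 + 0.3108 = 0.5524
G = 1 − 0.5524 = 0.4476

0.448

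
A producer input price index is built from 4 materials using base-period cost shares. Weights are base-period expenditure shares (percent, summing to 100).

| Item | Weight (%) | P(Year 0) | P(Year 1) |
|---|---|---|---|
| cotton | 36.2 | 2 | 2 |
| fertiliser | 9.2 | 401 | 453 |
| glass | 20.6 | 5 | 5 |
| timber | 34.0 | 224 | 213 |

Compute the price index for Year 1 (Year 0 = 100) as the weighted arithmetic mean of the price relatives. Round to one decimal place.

99.5

cotton: 36.2 × (2/2) = 36.2 × 1.000000 = 36.2000
fertiliser: 9.2 × (453/401) = 9.2 × 1.129676 = 10.3930
glass: 20.6 × (5/5) = 20.6 × 1.000000 = 20.6000
timber: 34.0 × (213/224) = 34.0 × 0.950893 = 32.3304
Index = Σ wᵢ·(p₁ᵢ/p₀ᵢ) = 36.2000 + 10.3930 + 20.6000 + 32.3304 = 99.5234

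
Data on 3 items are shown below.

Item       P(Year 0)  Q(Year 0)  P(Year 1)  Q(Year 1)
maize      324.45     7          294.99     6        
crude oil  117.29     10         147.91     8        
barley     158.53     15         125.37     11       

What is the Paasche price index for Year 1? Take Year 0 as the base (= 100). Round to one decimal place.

93.6

Paasche price index uses current-period quantities as weights.
ΣP(Year 1)·Q(Year 1) = 294.99×6 + 147.91×8 + 125.37×11 = 1769.94 + 1183.28 + 1379.07 = 4332.29
ΣP(Year 0)·Q(Year 1) = 324.45×6 + 117.29×8 + 158.53×11 = 1946.7 + 938.32 + 1743.83 = 4628.85
Index = 4332.29 / 4628.85 × 100 = 93.5932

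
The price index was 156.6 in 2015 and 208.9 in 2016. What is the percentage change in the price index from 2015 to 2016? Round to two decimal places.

33.40%

Change = (208.9 − 156.6) / 156.6 × 100
       = 52.3 / 156.6 × 100 = 33.3972%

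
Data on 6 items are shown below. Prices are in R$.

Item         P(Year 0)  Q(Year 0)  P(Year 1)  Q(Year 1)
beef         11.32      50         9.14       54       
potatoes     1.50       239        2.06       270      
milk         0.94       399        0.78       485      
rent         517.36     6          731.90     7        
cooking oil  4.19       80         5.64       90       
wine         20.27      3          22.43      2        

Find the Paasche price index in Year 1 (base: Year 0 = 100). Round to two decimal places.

Paasche price index uses current-period quantities as weights.
ΣP(Year 1)·Q(Year 1) = 9.14×54 + 2.06×270 + 0.78×485 + 731.90×7 + 5.64×90 + 22.43×2 = 493.56 + 556.2 + 378.3 + 5123.3 + 507.6 + 44.86 = 7103.82
ΣP(Year 0)·Q(Year 1) = 11.32×54 + 1.50×270 + 0.94×485 + 517.36×7 + 4.19×90 + 20.27×2 = 611.28 + 405 + 455.9 + 3621.52 + 377.1 + 40.54 = 5511.34
Index = 7103.82 / 5511.34 × 100 = 128.8946

128.89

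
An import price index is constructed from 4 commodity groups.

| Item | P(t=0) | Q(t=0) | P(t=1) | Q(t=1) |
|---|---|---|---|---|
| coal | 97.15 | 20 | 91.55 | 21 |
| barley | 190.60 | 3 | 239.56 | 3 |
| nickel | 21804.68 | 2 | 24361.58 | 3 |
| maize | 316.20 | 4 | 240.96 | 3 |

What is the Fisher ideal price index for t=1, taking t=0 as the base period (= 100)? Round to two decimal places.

Laspeyres component (base-period weights):
ΣP(t=1)Q(t=0) = 91.55×20 + 239.56×3 + 24361.58×2 + 240.96×4 = 1831 + 718.68 + 48723.16 + 963.84 = 52236.68
ΣP(t=0)Q(t=0) = 97.15×20 + 190.60×3 + 21804.68×2 + 316.20×4 = 1943 + 571.8 + 43609.36 + 1264.8 = 47388.96
L = 52236.68 / 47388.96 × 100 = 110.2296
Paasche component (current-period weights):
ΣP(t=1)Q(t=1) = 91.55×21 + 239.56×3 + 24361.58×3 + 240.96×3 = 1922.55 + 718.68 + 73084.74 + 722.88 = 76448.85
ΣP(t=0)Q(t=1) = 97.15×21 + 190.60×3 + 21804.68×3 + 316.20×3 = 2040.15 + 571.8 + 65414.04 + 948.6 = 68974.59
P = 76448.85 / 68974.59 × 100 = 110.8363
Fisher = √(L × P) = √(110.2296 × 110.8363) = 110.5325

110.53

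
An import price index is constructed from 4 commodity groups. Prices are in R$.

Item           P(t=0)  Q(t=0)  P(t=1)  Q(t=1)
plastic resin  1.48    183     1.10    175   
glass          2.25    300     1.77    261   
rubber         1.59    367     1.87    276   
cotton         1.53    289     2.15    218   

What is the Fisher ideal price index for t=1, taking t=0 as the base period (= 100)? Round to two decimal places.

Laspeyres component (base-period weights):
ΣP(t=1)Q(t=0) = 1.10×183 + 1.77×300 + 1.87×367 + 2.15×289 = 201.3 + 531 + 686.29 + 621.35 = 2039.94
ΣP(t=0)Q(t=0) = 1.48×183 + 2.25×300 + 1.59×367 + 1.53×289 = 270.84 + 675 + 583.53 + 442.17 = 1971.54
L = 2039.94 / 1971.54 × 100 = 103.4694
Paasche component (current-period weights):
ΣP(t=1)Q(t=1) = 1.10×175 + 1.77×261 + 1.87×276 + 2.15×218 = 192.5 + 461.97 + 516.12 + 468.7 = 1639.29
ΣP(t=0)Q(t=1) = 1.48×175 + 2.25×261 + 1.59×276 + 1.53×218 = 259 + 587.25 + 438.84 + 333.54 = 1618.63
P = 1639.29 / 1618.63 × 100 = 101.2764
Fisher = √(L × P) = √(103.4694 × 101.2764) = 102.3670

102.37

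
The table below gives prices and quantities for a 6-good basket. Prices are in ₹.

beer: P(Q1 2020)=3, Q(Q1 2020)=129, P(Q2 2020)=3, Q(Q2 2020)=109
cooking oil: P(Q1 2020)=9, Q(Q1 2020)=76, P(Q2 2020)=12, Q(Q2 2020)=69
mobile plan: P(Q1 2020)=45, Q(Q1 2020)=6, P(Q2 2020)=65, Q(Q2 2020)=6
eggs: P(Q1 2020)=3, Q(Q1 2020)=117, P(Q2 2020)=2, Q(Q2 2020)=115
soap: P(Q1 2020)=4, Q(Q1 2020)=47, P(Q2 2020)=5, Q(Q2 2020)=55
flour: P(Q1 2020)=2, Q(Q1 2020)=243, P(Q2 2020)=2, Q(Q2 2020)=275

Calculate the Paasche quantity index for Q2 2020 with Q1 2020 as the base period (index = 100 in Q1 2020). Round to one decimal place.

Paasche quantity index uses current-period prices as weights.
ΣP(Q2 2020)·Q(Q2 2020) = 3×109 + 12×69 + 65×6 + 2×115 + 5×55 + 2×275 = 327 + 828 + 390 + 230 + 275 + 550 = 2600
ΣP(Q2 2020)·Q(Q1 2020) = 3×129 + 12×76 + 65×6 + 2×117 + 5×47 + 2×243 = 387 + 912 + 390 + 234 + 235 + 486 = 2644
Index = 2600 / 2644 × 100 = 98.3359

98.3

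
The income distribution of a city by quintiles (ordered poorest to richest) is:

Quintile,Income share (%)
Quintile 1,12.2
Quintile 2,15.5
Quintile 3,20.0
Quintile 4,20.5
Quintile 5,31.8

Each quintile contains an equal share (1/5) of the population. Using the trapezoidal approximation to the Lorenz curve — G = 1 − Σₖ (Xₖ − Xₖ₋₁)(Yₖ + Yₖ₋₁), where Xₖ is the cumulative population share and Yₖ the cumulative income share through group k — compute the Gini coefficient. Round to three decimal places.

Cumulative income shares Yₖ: 0.1220, 0.2770, 0.4770, 0.6820, 1.0000
Σ (Xₖ−Xₖ₋₁)(Yₖ+Yₖ₋₁) = (1/5)(0.1220+0.0000) + (1/5)(0.2770+0.1220) + (1/5)(0.4770+0.2770) + (1/5)(0.6820+0.4770) + (1/5)(1.0000+0.6820)
  = 0.0244 + 0.0798 + 0.1508 + 0.2318 + 0.3364 = 0.8232
G = 1 − 0.8232 = 0.1768

0.177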